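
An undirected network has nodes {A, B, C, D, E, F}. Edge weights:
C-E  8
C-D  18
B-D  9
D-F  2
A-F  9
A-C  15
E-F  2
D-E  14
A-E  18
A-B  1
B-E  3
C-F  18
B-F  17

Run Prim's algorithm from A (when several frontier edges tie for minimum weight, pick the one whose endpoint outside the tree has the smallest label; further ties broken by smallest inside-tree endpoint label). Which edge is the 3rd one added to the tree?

E-F

Prim, starting at A.
Step 1: cheapest edge leaving the tree is A-B (1); add B.
Step 2: cheapest edge leaving the tree is B-E (3); add E.
Step 3: cheapest edge leaving the tree is E-F (2); add F.
Step 4: cheapest edge leaving the tree is D-F (2); add D.
Step 5: cheapest edge leaving the tree is C-E (8); add C.
The 3rd edge added is E-F.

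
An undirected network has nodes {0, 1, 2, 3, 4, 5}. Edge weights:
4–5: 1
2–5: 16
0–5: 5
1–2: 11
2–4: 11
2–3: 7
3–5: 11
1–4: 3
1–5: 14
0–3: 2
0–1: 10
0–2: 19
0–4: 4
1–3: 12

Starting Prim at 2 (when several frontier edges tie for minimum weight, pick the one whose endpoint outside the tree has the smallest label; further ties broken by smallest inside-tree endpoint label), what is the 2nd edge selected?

0-3

Prim, starting at 2.
Step 1: cheapest edge leaving the tree is 2–3 (7); add 3.
Step 2: cheapest edge leaving the tree is 0–3 (2); add 0.
Step 3: cheapest edge leaving the tree is 0–4 (4); add 4.
Step 4: cheapest edge leaving the tree is 4–5 (1); add 5.
Step 5: cheapest edge leaving the tree is 1–4 (3); add 1.
The 2nd edge added is 0–3.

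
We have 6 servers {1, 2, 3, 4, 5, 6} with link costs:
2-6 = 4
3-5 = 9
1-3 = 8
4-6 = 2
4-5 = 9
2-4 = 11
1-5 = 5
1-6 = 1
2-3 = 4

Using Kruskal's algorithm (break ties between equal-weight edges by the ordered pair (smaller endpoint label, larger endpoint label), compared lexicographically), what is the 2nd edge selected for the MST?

Kruskal: consider edges lightest-first.
1-6 (1): add — endpoints in different components.
4-6 (2): add — endpoints in different components.
2-3 (4): add — endpoints in different components.
2-6 (4): add — endpoints in different components.
1-5 (5): add — endpoints in different components.
The 2nd edge added is 4-6.

4-6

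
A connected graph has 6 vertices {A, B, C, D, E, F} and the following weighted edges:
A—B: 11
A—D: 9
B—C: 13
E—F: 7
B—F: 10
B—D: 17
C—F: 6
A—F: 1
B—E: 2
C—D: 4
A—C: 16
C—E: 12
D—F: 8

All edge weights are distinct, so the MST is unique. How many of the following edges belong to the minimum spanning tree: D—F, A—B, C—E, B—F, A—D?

0

Kruskal: consider edges lightest-first.
A—F (1): add — endpoints in different components.
B—E (2): add — endpoints in different components.
C—D (4): add — endpoints in different components.
C—F (6): add — endpoints in different components.
E—F (7): add — endpoints in different components.
MST edge set: {A—F, B—E, C—D, C—F, E—F}.
Of the listed edges, {} are in the MST → 0.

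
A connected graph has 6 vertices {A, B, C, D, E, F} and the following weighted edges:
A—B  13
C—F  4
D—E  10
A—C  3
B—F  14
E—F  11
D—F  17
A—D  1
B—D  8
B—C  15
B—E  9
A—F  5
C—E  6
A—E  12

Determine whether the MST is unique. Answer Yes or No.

Sort edges by weight, then run Kruskal:
A—D (1): add. Components now {A,D} {B} {C} {E} {F}
A—C (3): add. Components now {A,C,D} {B} {E} {F}
C—F (4): add. Components now {A,C,D,F} {B} {E}
A—F (5): skip — A and F already connected.
C—E (6): add. Components now {A,C,D,E,F} {B}
B—D (8): add. Components now {A,B,C,D,E,F}
Every non-tree edge has weight strictly greater than the heaviest edge on the tree path between its endpoints, so the MST is unique.

Yes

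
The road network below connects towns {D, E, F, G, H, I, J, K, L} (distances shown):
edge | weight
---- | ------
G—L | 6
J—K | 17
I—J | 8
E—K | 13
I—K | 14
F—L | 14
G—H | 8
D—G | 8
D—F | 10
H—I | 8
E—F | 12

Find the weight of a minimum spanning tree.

73

Prim, starting at D.
Step 1: frontier [D—G 8, D—F 10] → take D—G (8); add G.
Step 2: frontier [D—F 10, G—L 6, G—H 8] → take G—L (6); add L.
Step 3: frontier [D—F 10, G—H 8, F—L 14] → take G—H (8); add H.
Step 4: frontier [D—F 10, H—I 8, F—L 14] → take H—I (8); add I.
Step 5: frontier [D—F 10, I—J 8, I—K 14, F—L 14] → take I—J (8); add J.
Step 6: frontier [D—F 10, I—K 14, J—K 17, F—L 14] → take D—F (10); add F.
Step 7: frontier [E—F 12, I—K 14, J—K 17] → take E—F (12); add E.
Step 8: frontier [E—K 13, I—K 14, J—K 17] → take E—K (13); add K.
MST edges: D—G, G—L, G—H, H—I, I—J, D—F, E—F, E—K; total weight 8+6+8+8+8+10+12+13 = 73.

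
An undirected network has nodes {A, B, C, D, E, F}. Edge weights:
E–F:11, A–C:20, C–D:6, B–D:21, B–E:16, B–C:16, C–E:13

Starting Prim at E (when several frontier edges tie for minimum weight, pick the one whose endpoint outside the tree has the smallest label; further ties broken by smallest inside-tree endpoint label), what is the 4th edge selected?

Grow the tree from E using Prim:
Step 1: cheapest edge leaving the tree is E–F (11); add F.
Step 2: cheapest edge leaving the tree is C–E (13); add C.
Step 3: cheapest edge leaving the tree is C–D (6); add D.
Step 4: cheapest edge leaving the tree is B–C (16); add B.
Step 5: cheapest edge leaving the tree is A–C (20); add A.
The 4th edge added is B–C.

B-C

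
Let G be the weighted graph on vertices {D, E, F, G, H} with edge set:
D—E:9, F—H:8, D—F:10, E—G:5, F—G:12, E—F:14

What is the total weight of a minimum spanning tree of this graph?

Prim's algorithm from D:
Step 1: frontier [D—E 9, D—F 10] → take D—E (9); add E.
Step 2: frontier [D—F 10, E—G 5, E—F 14] → take E—G (5); add G.
Step 3: frontier [D—F 10, E—F 14, F—G 12] → take D—F (10); add F.
Step 4: frontier [F—H 8] → take F—H (8); add H.
MST edges: D—E, E—G, D—F, F—H; total weight 9+5+10+8 = 32.

32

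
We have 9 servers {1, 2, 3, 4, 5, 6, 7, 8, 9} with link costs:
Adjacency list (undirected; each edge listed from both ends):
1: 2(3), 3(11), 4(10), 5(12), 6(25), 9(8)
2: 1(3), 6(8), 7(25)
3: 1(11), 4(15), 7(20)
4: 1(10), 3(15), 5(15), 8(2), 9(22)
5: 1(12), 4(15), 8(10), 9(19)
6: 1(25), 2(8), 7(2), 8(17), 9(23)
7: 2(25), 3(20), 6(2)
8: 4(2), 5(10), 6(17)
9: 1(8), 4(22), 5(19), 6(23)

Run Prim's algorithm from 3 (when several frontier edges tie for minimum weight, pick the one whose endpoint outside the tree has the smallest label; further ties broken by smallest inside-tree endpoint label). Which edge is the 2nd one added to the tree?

1-2

Grow the tree from 3 using Prim:
Step 1: cheapest edge leaving the tree is 1-3 (11); add 1.
Step 2: cheapest edge leaving the tree is 1-2 (3); add 2.
Step 3: cheapest edge leaving the tree is 2-6 (8); add 6.
Step 4: cheapest edge leaving the tree is 6-7 (2); add 7.
Step 5: cheapest edge leaving the tree is 1-9 (8); add 9.
Step 6: cheapest edge leaving the tree is 1-4 (10); add 4.
Step 7: cheapest edge leaving the tree is 4-8 (2); add 8.
Step 8: cheapest edge leaving the tree is 5-8 (10); add 5.
The 2nd edge added is 1-2.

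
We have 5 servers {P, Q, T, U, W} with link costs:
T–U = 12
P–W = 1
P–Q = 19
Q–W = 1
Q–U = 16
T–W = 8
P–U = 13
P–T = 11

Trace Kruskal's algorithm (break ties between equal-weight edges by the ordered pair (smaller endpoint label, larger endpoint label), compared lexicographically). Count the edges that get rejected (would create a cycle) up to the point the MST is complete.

Kruskal's algorithm — process edges by increasing weight (ties by edge label):
P–W (1): add — endpoints in different components.
Q–W (1): add — endpoints in different components.
T–W (8): add — endpoints in different components.
P–T (11): skip — P and T already connected.
T–U (12): add — endpoints in different components.
Edges rejected before the tree was complete: 1.

1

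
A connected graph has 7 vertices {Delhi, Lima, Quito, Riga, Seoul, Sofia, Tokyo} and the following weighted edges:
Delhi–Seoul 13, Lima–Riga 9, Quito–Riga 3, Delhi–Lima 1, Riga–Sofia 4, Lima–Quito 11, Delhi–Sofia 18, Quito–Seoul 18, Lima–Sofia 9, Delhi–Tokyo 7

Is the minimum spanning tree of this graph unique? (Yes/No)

Sort edges by weight, then run Kruskal:
Delhi–Lima (1): add. Components now {Riga} {Delhi,Lima} {Seoul} {Quito} {Sofia} {Tokyo}
Quito–Riga (3): add. Components now {Quito,Riga} {Delhi,Lima} {Seoul} {Sofia} {Tokyo}
Riga–Sofia (4): add. Components now {Quito,Riga,Sofia} {Delhi,Lima} {Seoul} {Tokyo}
Delhi–Tokyo (7): add. Components now {Quito,Riga,Sofia} {Delhi,Lima,Tokyo} {Seoul}
Lima–Riga (9): add. Components now {Delhi,Lima,Quito,Riga,Sofia,Tokyo} {Seoul}
Lima–Sofia (9): skip — Lima and Sofia already connected.
Lima–Quito (11): skip — Lima and Quito already connected.
Delhi–Seoul (13): add. Components now {Delhi,Lima,Quito,Riga,Seoul,Sofia,Tokyo}
Non-tree edge Lima–Sofia has weight 9, equal to the heaviest edge on its tree cycle — swapping gives another MST of the same weight. Not unique.

No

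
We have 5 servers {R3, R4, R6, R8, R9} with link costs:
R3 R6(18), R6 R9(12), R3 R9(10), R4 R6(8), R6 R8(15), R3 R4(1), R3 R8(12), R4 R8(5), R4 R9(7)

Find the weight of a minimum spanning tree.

Sort edges by weight, then run Kruskal:
R3 R4 (1): add — endpoints in different components.
R4 R8 (5): add — endpoints in different components.
R4 R9 (7): add — endpoints in different components.
R4 R6 (8): add — endpoints in different components.
MST edges: R3 R4, R4 R8, R4 R9, R4 R6; total weight 1+5+7+8 = 21.

21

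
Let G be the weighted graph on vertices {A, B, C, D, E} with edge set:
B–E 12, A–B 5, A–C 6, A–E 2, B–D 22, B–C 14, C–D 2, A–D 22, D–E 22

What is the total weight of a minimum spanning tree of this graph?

Sort edges by weight, then run Kruskal:
A–E (2): add. Components now {A,E} {B} {C} {D}
C–D (2): add. Components now {A,E} {B} {C,D}
A–B (5): add. Components now {A,B,E} {C,D}
A–C (6): add. Components now {A,B,C,D,E}
MST edges: A–E, C–D, A–B, A–C; total weight 2+2+5+6 = 15.

15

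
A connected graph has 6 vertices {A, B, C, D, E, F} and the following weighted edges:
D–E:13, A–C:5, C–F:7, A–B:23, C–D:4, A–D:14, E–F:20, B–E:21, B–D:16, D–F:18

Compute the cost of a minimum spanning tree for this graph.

Grow the tree from C using Prim:
Step 1: frontier [C–D 4, A–C 5, C–F 7] → take C–D (4); add D.
Step 2: frontier [A–C 5, C–F 7, D–E 13, A–D 14, B–D 16, D–F 18] → take A–C (5); add A.
Step 3: frontier [A–B 23, C–F 7, D–E 13, B–D 16, D–F 18] → take C–F (7); add F.
Step 4: frontier [A–B 23, D–E 13, B–D 16, E–F 20] → take D–E (13); add E.
Step 5: frontier [A–B 23, B–D 16, B–E 21] → take B–D (16); add B.
MST edges: C–D, A–C, C–F, D–E, B–D; total weight 4+5+7+13+16 = 45.

45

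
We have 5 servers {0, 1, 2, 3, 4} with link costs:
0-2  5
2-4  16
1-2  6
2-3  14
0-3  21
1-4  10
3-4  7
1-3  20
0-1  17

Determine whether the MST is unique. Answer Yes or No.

Yes

Kruskal's algorithm — process edges by increasing weight (ties by edge label):
0-2 (5): add — endpoints in different components.
1-2 (6): add — endpoints in different components.
3-4 (7): add — endpoints in different components.
1-4 (10): add — endpoints in different components.
Every non-tree edge has weight strictly greater than the heaviest edge on the tree path between its endpoints, so the MST is unique.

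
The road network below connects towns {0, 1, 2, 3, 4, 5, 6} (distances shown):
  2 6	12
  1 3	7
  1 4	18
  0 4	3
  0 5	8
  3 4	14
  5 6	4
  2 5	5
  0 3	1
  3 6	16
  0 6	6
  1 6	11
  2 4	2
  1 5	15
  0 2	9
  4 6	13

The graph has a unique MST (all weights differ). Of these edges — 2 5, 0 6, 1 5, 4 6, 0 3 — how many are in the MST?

Kruskal's algorithm — process edges by increasing weight (ties by edge label):
0 3 (1): add. Components now {0,3} {1} {2} {4} {5} {6}
2 4 (2): add. Components now {0,3} {1} {2,4} {5} {6}
0 4 (3): add. Components now {0,2,3,4} {1} {5} {6}
5 6 (4): add. Components now {0,2,3,4} {1} {5,6}
2 5 (5): add. Components now {0,2,3,4,5,6} {1}
0 6 (6): skip — 0 and 6 already connected.
1 3 (7): add. Components now {0,1,2,3,4,5,6}
MST edge set: {0 3, 2 4, 0 4, 5 6, 2 5, 1 3}.
Of the listed edges, {2 5, 0 3} are in the MST → 2.

2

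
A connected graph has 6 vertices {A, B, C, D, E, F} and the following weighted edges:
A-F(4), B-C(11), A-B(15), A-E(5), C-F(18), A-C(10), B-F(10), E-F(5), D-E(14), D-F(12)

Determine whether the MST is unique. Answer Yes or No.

No

Kruskal: consider edges lightest-first.
A-F (4): add — endpoints in different components.
A-E (5): add — endpoints in different components.
E-F (5): skip — E and F already connected.
A-C (10): add — endpoints in different components.
B-F (10): add — endpoints in different components.
B-C (11): skip — B and C already connected.
D-F (12): add — endpoints in different components.
Non-tree edge E-F has weight 5, equal to the heaviest edge on its tree cycle — swapping gives another MST of the same weight. Not unique.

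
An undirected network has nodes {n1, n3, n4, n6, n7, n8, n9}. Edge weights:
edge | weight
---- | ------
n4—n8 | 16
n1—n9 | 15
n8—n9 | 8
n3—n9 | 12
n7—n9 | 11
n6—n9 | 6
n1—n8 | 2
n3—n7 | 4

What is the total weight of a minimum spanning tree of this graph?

Kruskal: consider edges lightest-first.
n1—n8 (2): add. Components now {n1,n8} {n3} {n4} {n7} {n9} {n6}
n3—n7 (4): add. Components now {n1,n8} {n3,n7} {n4} {n9} {n6}
n6—n9 (6): add. Components now {n1,n8} {n3,n7} {n4} {n6,n9}
n8—n9 (8): add. Components now {n1,n6,n8,n9} {n3,n7} {n4}
n7—n9 (11): add. Components now {n1,n3,n6,n7,n8,n9} {n4}
n3—n9 (12): skip — n3 and n9 already connected.
n1—n9 (15): skip — n1 and n9 already connected.
n4—n8 (16): add. Components now {n1,n3,n4,n6,n7,n8,n9}
MST edges: n1—n8, n3—n7, n6—n9, n8—n9, n7—n9, n4—n8; total weight 2+4+6+8+11+16 = 47.

47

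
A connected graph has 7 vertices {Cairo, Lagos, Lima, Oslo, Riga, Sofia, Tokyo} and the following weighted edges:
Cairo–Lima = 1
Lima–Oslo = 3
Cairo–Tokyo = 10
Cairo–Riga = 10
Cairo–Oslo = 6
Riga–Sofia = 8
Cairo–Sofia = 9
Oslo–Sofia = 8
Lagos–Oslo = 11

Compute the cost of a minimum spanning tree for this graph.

41

Prim's algorithm from Tokyo:
Step 1: cheapest edge leaving the tree is Cairo–Tokyo (10); add Cairo.
Step 2: cheapest edge leaving the tree is Cairo–Lima (1); add Lima.
Step 3: cheapest edge leaving the tree is Lima–Oslo (3); add Oslo.
Step 4: cheapest edge leaving the tree is Oslo–Sofia (8); add Sofia.
Step 5: cheapest edge leaving the tree is Riga–Sofia (8); add Riga.
Step 6: cheapest edge leaving the tree is Lagos–Oslo (11); add Lagos.
MST edges: Cairo–Tokyo, Cairo–Lima, Lima–Oslo, Oslo–Sofia, Riga–Sofia, Lagos–Oslo; total weight 10+1+3+8+8+11 = 41.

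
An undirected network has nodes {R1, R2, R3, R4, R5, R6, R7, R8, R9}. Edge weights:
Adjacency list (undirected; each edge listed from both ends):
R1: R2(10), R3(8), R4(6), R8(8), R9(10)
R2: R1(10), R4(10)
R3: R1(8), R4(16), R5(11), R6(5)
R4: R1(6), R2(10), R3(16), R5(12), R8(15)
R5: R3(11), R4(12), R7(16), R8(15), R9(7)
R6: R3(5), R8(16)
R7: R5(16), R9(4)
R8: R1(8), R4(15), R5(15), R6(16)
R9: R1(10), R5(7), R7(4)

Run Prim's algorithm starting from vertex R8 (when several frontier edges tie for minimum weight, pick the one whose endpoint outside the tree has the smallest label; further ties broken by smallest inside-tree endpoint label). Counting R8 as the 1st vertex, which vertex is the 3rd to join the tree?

R4

Prim's algorithm from R8:
Step 1: cheapest edge leaving the tree is R1—R8 (8); add R1.
Step 2: cheapest edge leaving the tree is R1—R4 (6); add R4.
Step 3: cheapest edge leaving the tree is R1—R3 (8); add R3.
Step 4: cheapest edge leaving the tree is R3—R6 (5); add R6.
Step 5: cheapest edge leaving the tree is R1—R2 (10); add R2.
Step 6: cheapest edge leaving the tree is R1—R9 (10); add R9.
Step 7: cheapest edge leaving the tree is R7—R9 (4); add R7.
Step 8: cheapest edge leaving the tree is R5—R9 (7); add R5.
Vertex order: R8, R1, R4, R3, R6, R2, R9, R7, R5. The 3rd vertex is R4.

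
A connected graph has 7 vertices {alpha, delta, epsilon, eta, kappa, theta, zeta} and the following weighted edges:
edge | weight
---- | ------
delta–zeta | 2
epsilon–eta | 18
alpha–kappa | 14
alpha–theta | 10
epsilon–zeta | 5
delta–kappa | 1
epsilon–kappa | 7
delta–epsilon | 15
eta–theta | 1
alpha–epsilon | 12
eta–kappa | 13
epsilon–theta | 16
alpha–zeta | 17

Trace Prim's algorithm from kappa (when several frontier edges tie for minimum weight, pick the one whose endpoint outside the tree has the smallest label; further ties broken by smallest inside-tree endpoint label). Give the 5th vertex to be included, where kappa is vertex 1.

alpha

Grow the tree from kappa using Prim:
Step 1: cheapest edge leaving the tree is delta–kappa (1); add delta.
Step 2: cheapest edge leaving the tree is delta–zeta (2); add zeta.
Step 3: cheapest edge leaving the tree is epsilon–zeta (5); add epsilon.
Step 4: cheapest edge leaving the tree is alpha–epsilon (12); add alpha.
Step 5: cheapest edge leaving the tree is alpha–theta (10); add theta.
Step 6: cheapest edge leaving the tree is eta–theta (1); add eta.
Vertex order: kappa, delta, zeta, epsilon, alpha, theta, eta. The 5th vertex is alpha.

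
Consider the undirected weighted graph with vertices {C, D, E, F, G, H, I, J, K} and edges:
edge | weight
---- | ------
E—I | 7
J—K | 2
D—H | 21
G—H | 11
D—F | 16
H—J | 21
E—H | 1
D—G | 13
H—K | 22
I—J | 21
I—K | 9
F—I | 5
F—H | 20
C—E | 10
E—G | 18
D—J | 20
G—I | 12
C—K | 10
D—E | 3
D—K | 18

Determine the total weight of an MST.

48

Prim's algorithm from D:
Step 1: cheapest edge leaving the tree is D—E (3); add E.
Step 2: cheapest edge leaving the tree is E—H (1); add H.
Step 3: cheapest edge leaving the tree is E—I (7); add I.
Step 4: cheapest edge leaving the tree is F—I (5); add F.
Step 5: cheapest edge leaving the tree is I—K (9); add K.
Step 6: cheapest edge leaving the tree is J—K (2); add J.
Step 7: cheapest edge leaving the tree is C—E (10); add C.
Step 8: cheapest edge leaving the tree is G—H (11); add G.
MST edges: D—E, E—H, E—I, F—I, I—K, J—K, C—E, G—H; total weight 3+1+7+5+9+2+10+11 = 48.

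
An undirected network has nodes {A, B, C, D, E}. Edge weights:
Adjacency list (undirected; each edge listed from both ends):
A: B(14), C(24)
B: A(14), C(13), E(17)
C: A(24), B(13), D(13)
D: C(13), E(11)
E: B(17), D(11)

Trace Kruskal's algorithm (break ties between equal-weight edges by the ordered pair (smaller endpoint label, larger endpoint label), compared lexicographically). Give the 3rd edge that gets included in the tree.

Kruskal's algorithm — process edges by increasing weight (ties by edge label):
D—E (11): add — endpoints in different components.
B—C (13): add — endpoints in different components.
C—D (13): add — endpoints in different components.
A—B (14): add — endpoints in different components.
The 3rd edge added is C—D.

C-D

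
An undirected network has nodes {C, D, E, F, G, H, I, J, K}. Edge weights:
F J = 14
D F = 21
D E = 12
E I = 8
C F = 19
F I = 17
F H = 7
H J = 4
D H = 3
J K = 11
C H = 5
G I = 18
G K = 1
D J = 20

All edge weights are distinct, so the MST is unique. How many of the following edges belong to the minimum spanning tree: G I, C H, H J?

2

Kruskal's algorithm — process edges by increasing weight (ties by edge label):
G K (1): add — endpoints in different components.
D H (3): add — endpoints in different components.
H J (4): add — endpoints in different components.
C H (5): add — endpoints in different components.
F H (7): add — endpoints in different components.
E I (8): add — endpoints in different components.
J K (11): add — endpoints in different components.
D E (12): add — endpoints in different components.
MST edge set: {G K, D H, H J, C H, F H, E I, J K, D E}.
Of the listed edges, {C H, H J} are in the MST → 2.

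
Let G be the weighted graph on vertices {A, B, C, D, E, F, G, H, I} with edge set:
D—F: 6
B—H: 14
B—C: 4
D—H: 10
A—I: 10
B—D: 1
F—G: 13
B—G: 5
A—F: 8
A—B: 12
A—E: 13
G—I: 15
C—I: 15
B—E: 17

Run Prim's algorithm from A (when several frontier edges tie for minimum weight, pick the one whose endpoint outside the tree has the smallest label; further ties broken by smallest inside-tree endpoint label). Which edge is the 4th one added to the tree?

B-C

Prim's algorithm from A:
Step 1: frontier [A—F 8, A—I 10, A—B 12, A—E 13] → take A—F (8); add F.
Step 2: frontier [A—I 10, A—B 12, A—E 13, D—F 6, F—G 13] → take D—F (6); add D.
Step 3: frontier [A—I 10, A—B 12, A—E 13, B—D 1, D—H 10, F—G 13] → take B—D (1); add B.
Step 4: frontier [A—I 10, A—E 13, B—C 4, B—G 5, B—H 14, B—E 17, D—H 10, F—G 13] → take B—C (4); add C.
Step 5: frontier [A—I 10, A—E 13, B—G 5, B—H 14, B—E 17, C—I 15, D—H 10, F—G 13] → take B—G (5); add G.
Step 6: frontier [A—I 10, A—E 13, B—H 14, B—E 17, C—I 15, D—H 10, G—I 15] → take D—H (10); add H.
Step 7: frontier [A—I 10, A—E 13, B—E 17, C—I 15, G—I 15] → take A—I (10); add I.
Step 8: frontier [A—E 13, B—E 17] → take A—E (13); add E.
The 4th edge added is B—C.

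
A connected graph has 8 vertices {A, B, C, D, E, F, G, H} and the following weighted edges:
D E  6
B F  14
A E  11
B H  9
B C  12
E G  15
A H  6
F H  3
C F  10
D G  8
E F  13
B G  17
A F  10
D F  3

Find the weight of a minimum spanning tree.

45

Prim's algorithm from D:
Step 1: frontier [D F 3, D E 6, D G 8] → take D F (3); add F.
Step 2: frontier [D E 6, D G 8, F H 3, A F 10, C F 10, E F 13, B F 14] → take F H (3); add H.
Step 3: frontier [D E 6, D G 8, A F 10, C F 10, E F 13, B F 14, A H 6, B H 9] → take A H (6); add A.
Step 4: frontier [A E 11, D E 6, D G 8, C F 10, E F 13, B F 14, B H 9] → take D E (6); add E.
Step 5: frontier [D G 8, E G 15, C F 10, B F 14, B H 9] → take D G (8); add G.
Step 6: frontier [C F 10, B F 14, B G 17, B H 9] → take B H (9); add B.
Step 7: frontier [B C 12, C F 10] → take C F (10); add C.
MST edges: D F, F H, A H, D E, D G, B H, C F; total weight 3+3+6+6+8+9+10 = 45.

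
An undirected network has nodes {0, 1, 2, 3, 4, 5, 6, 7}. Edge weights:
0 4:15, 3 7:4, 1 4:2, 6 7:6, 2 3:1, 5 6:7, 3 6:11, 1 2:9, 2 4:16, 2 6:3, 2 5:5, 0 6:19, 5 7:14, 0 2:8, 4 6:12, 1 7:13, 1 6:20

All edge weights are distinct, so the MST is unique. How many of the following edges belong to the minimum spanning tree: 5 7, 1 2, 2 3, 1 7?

2

Kruskal's algorithm — process edges by increasing weight (ties by edge label):
2 3 (1): add — endpoints in different components.
1 4 (2): add — endpoints in different components.
2 6 (3): add — endpoints in different components.
3 7 (4): add — endpoints in different components.
2 5 (5): add — endpoints in different components.
6 7 (6): skip — 6 and 7 already connected.
5 6 (7): skip — 5 and 6 already connected.
0 2 (8): add — endpoints in different components.
1 2 (9): add — endpoints in different components.
MST edge set: {2 3, 1 4, 2 6, 3 7, 2 5, 0 2, 1 2}.
Of the listed edges, {1 2, 2 3} are in the MST → 2.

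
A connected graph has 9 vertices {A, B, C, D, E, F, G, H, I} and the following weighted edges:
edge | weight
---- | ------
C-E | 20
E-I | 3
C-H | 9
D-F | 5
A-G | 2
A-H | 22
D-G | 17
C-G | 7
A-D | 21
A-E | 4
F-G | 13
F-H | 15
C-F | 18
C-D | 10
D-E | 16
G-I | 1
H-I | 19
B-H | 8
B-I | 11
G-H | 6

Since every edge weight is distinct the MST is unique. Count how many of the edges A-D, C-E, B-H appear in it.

Sort edges by weight, then run Kruskal:
G-I (1): add — endpoints in different components.
A-G (2): add — endpoints in different components.
E-I (3): add — endpoints in different components.
A-E (4): skip — A and E already connected.
D-F (5): add — endpoints in different components.
G-H (6): add — endpoints in different components.
C-G (7): add — endpoints in different components.
B-H (8): add — endpoints in different components.
C-H (9): skip — C and H already connected.
C-D (10): add — endpoints in different components.
MST edge set: {G-I, A-G, E-I, D-F, G-H, C-G, B-H, C-D}.
Of the listed edges, {B-H} are in the MST → 1.

1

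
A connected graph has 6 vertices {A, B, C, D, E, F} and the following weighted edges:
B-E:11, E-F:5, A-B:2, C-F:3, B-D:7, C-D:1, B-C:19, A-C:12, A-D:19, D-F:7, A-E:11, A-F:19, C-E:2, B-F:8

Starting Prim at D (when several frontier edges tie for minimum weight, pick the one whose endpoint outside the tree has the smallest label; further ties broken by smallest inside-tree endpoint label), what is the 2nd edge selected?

C-E

Prim's algorithm from D:
Step 1: frontier [C-D 1, B-D 7, D-F 7, A-D 19] → take C-D (1); add C.
Step 2: frontier [C-E 2, C-F 3, A-C 12, B-C 19, B-D 7, D-F 7, A-D 19] → take C-E (2); add E.
Step 3: frontier [C-F 3, A-C 12, B-C 19, B-D 7, D-F 7, A-D 19, E-F 5, A-E 11, B-E 11] → take C-F (3); add F.
Step 4: frontier [A-C 12, B-C 19, B-D 7, A-D 19, A-E 11, B-E 11, B-F 8, A-F 19] → take B-D (7); add B.
Step 5: frontier [A-B 2, A-C 12, A-D 19, A-E 11, A-F 19] → take A-B (2); add A.
The 2nd edge added is C-E.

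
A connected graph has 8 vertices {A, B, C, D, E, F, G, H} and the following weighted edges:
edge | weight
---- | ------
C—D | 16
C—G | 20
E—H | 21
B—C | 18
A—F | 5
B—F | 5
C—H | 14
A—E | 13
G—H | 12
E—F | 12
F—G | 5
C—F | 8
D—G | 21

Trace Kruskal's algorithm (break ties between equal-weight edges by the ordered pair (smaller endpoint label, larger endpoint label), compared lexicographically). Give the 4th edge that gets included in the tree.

C-F

Kruskal: consider edges lightest-first.
A—F (5): add — endpoints in different components.
B—F (5): add — endpoints in different components.
F—G (5): add — endpoints in different components.
C—F (8): add — endpoints in different components.
E—F (12): add — endpoints in different components.
G—H (12): add — endpoints in different components.
A—E (13): skip — A and E already connected.
C—H (14): skip — C and H already connected.
C—D (16): add — endpoints in different components.
The 4th edge added is C—F.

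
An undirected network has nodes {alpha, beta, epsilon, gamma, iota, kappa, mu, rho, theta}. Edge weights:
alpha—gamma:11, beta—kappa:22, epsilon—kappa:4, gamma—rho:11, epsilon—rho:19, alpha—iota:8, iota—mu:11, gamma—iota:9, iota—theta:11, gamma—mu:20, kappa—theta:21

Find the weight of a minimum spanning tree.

95

Prim's algorithm from rho:
Step 1: cheapest edge leaving the tree is gamma—rho (11); add gamma.
Step 2: cheapest edge leaving the tree is gamma—iota (9); add iota.
Step 3: cheapest edge leaving the tree is alpha—iota (8); add alpha.
Step 4: cheapest edge leaving the tree is iota—mu (11); add mu.
Step 5: cheapest edge leaving the tree is iota—theta (11); add theta.
Step 6: cheapest edge leaving the tree is epsilon—rho (19); add epsilon.
Step 7: cheapest edge leaving the tree is epsilon—kappa (4); add kappa.
Step 8: cheapest edge leaving the tree is beta—kappa (22); add beta.
MST edges: gamma—rho, gamma—iota, alpha—iota, iota—mu, iota—theta, epsilon—rho, epsilon—kappa, beta—kappa; total weight 11+9+8+11+11+19+4+22 = 95.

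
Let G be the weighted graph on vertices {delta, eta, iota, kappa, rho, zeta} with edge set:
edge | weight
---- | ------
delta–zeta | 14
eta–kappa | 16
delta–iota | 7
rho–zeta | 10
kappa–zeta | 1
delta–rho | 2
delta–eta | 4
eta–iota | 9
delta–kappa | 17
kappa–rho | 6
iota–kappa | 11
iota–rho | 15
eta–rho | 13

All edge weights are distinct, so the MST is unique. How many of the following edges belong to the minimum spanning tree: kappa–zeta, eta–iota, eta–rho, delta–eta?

2

Kruskal's algorithm — process edges by increasing weight (ties by edge label):
kappa–zeta (1): add — endpoints in different components.
delta–rho (2): add — endpoints in different components.
delta–eta (4): add — endpoints in different components.
kappa–rho (6): add — endpoints in different components.
delta–iota (7): add — endpoints in different components.
MST edge set: {kappa–zeta, delta–rho, delta–eta, kappa–rho, delta–iota}.
Of the listed edges, {kappa–zeta, delta–eta} are in the MST → 2.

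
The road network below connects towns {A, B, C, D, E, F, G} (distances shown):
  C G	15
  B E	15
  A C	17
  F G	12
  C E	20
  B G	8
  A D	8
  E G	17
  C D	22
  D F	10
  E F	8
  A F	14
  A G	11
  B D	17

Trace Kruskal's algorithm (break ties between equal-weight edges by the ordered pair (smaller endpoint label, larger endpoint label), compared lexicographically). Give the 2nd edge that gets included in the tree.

Kruskal: consider edges lightest-first.
A D (8): add — endpoints in different components.
B G (8): add — endpoints in different components.
E F (8): add — endpoints in different components.
D F (10): add — endpoints in different components.
A G (11): add — endpoints in different components.
F G (12): skip — F and G already connected.
A F (14): skip — A and F already connected.
B E (15): skip — B and E already connected.
C G (15): add — endpoints in different components.
The 2nd edge added is B G.

B-G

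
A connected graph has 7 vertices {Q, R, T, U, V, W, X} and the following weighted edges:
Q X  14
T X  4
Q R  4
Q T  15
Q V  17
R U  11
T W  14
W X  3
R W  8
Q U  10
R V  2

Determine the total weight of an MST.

Grow the tree from V using Prim:
Step 1: frontier [R V 2, Q V 17] → take R V (2); add R.
Step 2: frontier [Q R 4, R W 8, R U 11, Q V 17] → take Q R (4); add Q.
Step 3: frontier [Q U 10, Q X 14, Q T 15, R W 8, R U 11] → take R W (8); add W.
Step 4: frontier [Q U 10, Q X 14, Q T 15, R U 11, W X 3, T W 14] → take W X (3); add X.
Step 5: frontier [Q U 10, Q T 15, R U 11, T W 14, T X 4] → take T X (4); add T.
Step 6: frontier [Q U 10, R U 11] → take Q U (10); add U.
MST edges: R V, Q R, R W, W X, T X, Q U; total weight 2+4+8+3+4+10 = 31.

31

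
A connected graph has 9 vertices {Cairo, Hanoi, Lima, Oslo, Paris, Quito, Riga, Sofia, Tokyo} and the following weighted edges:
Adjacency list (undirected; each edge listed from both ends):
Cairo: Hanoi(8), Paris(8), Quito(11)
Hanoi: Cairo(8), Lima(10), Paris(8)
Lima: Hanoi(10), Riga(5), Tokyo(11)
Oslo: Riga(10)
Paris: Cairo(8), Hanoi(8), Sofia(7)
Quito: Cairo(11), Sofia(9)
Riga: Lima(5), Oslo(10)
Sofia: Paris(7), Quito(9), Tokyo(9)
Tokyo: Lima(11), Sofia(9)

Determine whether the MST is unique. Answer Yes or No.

No

Sort edges by weight, then run Kruskal:
Lima–Riga (5): add — endpoints in different components.
Paris–Sofia (7): add — endpoints in different components.
Cairo–Hanoi (8): add — endpoints in different components.
Cairo–Paris (8): add — endpoints in different components.
Hanoi–Paris (8): skip — Hanoi and Paris already connected.
Quito–Sofia (9): add — endpoints in different components.
Sofia–Tokyo (9): add — endpoints in different components.
Hanoi–Lima (10): add — endpoints in different components.
Oslo–Riga (10): add — endpoints in different components.
Non-tree edge Hanoi–Paris has weight 8, equal to the heaviest edge on its tree cycle — swapping gives another MST of the same weight. Not unique.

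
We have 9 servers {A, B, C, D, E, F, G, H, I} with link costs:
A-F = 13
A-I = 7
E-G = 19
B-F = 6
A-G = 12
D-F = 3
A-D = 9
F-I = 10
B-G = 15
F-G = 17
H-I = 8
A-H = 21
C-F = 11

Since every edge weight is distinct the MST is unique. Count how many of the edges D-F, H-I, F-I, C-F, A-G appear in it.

Kruskal's algorithm — process edges by increasing weight (ties by edge label):
D-F (3): add — endpoints in different components.
B-F (6): add — endpoints in different components.
A-I (7): add — endpoints in different components.
H-I (8): add — endpoints in different components.
A-D (9): add — endpoints in different components.
F-I (10): skip — F and I already connected.
C-F (11): add — endpoints in different components.
A-G (12): add — endpoints in different components.
A-F (13): skip — A and F already connected.
B-G (15): skip — B and G already connected.
F-G (17): skip — F and G already connected.
E-G (19): add — endpoints in different components.
MST edge set: {D-F, B-F, A-I, H-I, A-D, C-F, A-G, E-G}.
Of the listed edges, {D-F, H-I, C-F, A-G} are in the MST → 4.

4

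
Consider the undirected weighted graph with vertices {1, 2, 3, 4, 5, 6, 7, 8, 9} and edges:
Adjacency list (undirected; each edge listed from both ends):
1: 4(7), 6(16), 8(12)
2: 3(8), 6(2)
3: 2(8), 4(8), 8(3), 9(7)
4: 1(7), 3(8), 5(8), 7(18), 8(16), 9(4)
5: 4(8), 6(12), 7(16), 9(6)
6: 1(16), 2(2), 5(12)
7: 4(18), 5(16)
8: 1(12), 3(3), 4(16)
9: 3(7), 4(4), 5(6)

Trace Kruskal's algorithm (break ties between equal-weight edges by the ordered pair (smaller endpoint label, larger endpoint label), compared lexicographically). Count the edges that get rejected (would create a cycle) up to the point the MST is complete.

Kruskal: consider edges lightest-first.
2—6 (2): add — endpoints in different components.
3—8 (3): add — endpoints in different components.
4—9 (4): add — endpoints in different components.
5—9 (6): add — endpoints in different components.
1—4 (7): add — endpoints in different components.
3—9 (7): add — endpoints in different components.
2—3 (8): add — endpoints in different components.
3—4 (8): skip — 3 and 4 already connected.
4—5 (8): skip — 4 and 5 already connected.
1—8 (12): skip — 1 and 8 already connected.
5—6 (12): skip — 5 and 6 already connected.
1—6 (16): skip — 1 and 6 already connected.
4—8 (16): skip — 4 and 8 already connected.
5—7 (16): add — endpoints in different components.
Edges rejected before the tree was complete: 6.

6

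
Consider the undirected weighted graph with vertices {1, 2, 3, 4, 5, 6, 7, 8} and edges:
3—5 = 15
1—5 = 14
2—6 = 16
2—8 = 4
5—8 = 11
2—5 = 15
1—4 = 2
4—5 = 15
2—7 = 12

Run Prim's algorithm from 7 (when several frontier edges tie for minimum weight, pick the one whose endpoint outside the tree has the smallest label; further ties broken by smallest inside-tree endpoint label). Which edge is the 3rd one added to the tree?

5-8

Prim, starting at 7.
Step 1: cheapest edge leaving the tree is 2—7 (12); add 2.
Step 2: cheapest edge leaving the tree is 2—8 (4); add 8.
Step 3: cheapest edge leaving the tree is 5—8 (11); add 5.
Step 4: cheapest edge leaving the tree is 1—5 (14); add 1.
Step 5: cheapest edge leaving the tree is 1—4 (2); add 4.
Step 6: cheapest edge leaving the tree is 3—5 (15); add 3.
Step 7: cheapest edge leaving the tree is 2—6 (16); add 6.
The 3rd edge added is 5—8.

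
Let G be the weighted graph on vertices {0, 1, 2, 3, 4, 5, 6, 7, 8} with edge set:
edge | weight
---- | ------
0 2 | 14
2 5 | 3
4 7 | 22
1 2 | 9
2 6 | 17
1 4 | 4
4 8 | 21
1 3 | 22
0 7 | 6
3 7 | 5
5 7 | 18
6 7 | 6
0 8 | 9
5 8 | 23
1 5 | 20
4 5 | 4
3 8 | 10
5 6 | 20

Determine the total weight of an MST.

Grow the tree from 1 using Prim:
Step 1: cheapest edge leaving the tree is 1 4 (4); add 4.
Step 2: cheapest edge leaving the tree is 4 5 (4); add 5.
Step 3: cheapest edge leaving the tree is 2 5 (3); add 2.
Step 4: cheapest edge leaving the tree is 0 2 (14); add 0.
Step 5: cheapest edge leaving the tree is 0 7 (6); add 7.
Step 6: cheapest edge leaving the tree is 3 7 (5); add 3.
Step 7: cheapest edge leaving the tree is 6 7 (6); add 6.
Step 8: cheapest edge leaving the tree is 0 8 (9); add 8.
MST edges: 1 4, 4 5, 2 5, 0 2, 0 7, 3 7, 6 7, 0 8; total weight 4+4+3+14+6+5+6+9 = 51.

51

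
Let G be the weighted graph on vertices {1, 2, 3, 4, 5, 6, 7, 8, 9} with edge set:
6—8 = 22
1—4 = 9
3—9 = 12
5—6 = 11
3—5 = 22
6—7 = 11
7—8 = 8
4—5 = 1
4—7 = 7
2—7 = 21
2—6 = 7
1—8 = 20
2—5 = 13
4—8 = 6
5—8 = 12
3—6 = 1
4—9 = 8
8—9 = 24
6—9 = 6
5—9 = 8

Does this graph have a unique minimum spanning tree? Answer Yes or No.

No

Kruskal's algorithm — process edges by increasing weight (ties by edge label):
3—6 (1): add — endpoints in different components.
4—5 (1): add — endpoints in different components.
4—8 (6): add — endpoints in different components.
6—9 (6): add — endpoints in different components.
2—6 (7): add — endpoints in different components.
4—7 (7): add — endpoints in different components.
4—9 (8): add — endpoints in different components.
5—9 (8): skip — 5 and 9 already connected.
7—8 (8): skip — 7 and 8 already connected.
1—4 (9): add — endpoints in different components.
Non-tree edge 5—9 has weight 8, equal to the heaviest edge on its tree cycle — swapping gives another MST of the same weight. Not unique.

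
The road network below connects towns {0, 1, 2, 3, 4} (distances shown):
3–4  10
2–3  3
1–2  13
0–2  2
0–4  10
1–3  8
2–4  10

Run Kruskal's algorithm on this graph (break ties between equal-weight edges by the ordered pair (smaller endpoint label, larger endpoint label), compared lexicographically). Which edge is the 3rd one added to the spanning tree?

1-3

Kruskal's algorithm — process edges by increasing weight (ties by edge label):
0–2 (2): add — endpoints in different components.
2–3 (3): add — endpoints in different components.
1–3 (8): add — endpoints in different components.
0–4 (10): add — endpoints in different components.
The 3rd edge added is 1–3.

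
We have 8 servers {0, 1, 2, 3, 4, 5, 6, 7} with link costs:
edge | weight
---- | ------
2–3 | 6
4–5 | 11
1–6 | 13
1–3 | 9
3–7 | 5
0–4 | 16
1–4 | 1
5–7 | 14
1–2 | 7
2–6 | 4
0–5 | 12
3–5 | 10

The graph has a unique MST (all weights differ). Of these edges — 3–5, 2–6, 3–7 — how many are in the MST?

Kruskal's algorithm — process edges by increasing weight (ties by edge label):
1–4 (1): add — endpoints in different components.
2–6 (4): add — endpoints in different components.
3–7 (5): add — endpoints in different components.
2–3 (6): add — endpoints in different components.
1–2 (7): add — endpoints in different components.
1–3 (9): skip — 1 and 3 already connected.
3–5 (10): add — endpoints in different components.
4–5 (11): skip — 4 and 5 already connected.
0–5 (12): add — endpoints in different components.
MST edge set: {1–4, 2–6, 3–7, 2–3, 1–2, 3–5, 0–5}.
Of the listed edges, {3–5, 2–6, 3–7} are in the MST → 3.

3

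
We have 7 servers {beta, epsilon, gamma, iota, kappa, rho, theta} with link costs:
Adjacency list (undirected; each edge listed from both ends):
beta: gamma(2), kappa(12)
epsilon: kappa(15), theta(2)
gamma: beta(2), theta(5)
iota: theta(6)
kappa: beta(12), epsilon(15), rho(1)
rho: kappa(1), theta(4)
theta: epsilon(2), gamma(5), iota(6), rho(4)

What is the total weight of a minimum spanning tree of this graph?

20

Sort edges by weight, then run Kruskal:
kappa–rho (1): add. Components now {beta} {epsilon} {theta} {gamma} {kappa,rho} {iota}
beta–gamma (2): add. Components now {beta,gamma} {epsilon} {theta} {kappa,rho} {iota}
epsilon–theta (2): add. Components now {beta,gamma} {epsilon,theta} {kappa,rho} {iota}
rho–theta (4): add. Components now {beta,gamma} {epsilon,kappa,rho,theta} {iota}
gamma–theta (5): add. Components now {beta,epsilon,gamma,kappa,rho,theta} {iota}
iota–theta (6): add. Components now {beta,epsilon,gamma,iota,kappa,rho,theta}
MST edges: kappa–rho, beta–gamma, epsilon–theta, rho–theta, gamma–theta, iota–theta; total weight 1+2+2+4+5+6 = 20.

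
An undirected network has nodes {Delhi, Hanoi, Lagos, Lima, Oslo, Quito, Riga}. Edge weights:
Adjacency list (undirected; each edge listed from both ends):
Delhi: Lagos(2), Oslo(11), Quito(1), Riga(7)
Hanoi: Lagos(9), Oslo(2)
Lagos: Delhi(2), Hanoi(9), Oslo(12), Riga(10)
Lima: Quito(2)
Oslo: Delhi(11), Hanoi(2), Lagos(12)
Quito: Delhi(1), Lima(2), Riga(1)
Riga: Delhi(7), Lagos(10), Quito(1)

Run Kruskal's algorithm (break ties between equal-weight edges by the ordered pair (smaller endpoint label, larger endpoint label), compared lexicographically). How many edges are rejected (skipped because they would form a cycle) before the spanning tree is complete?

Kruskal: consider edges lightest-first.
Delhi–Quito (1): add — endpoints in different components.
Quito–Riga (1): add — endpoints in different components.
Delhi–Lagos (2): add — endpoints in different components.
Hanoi–Oslo (2): add — endpoints in different components.
Lima–Quito (2): add — endpoints in different components.
Delhi–Riga (7): skip — Riga and Delhi already connected.
Hanoi–Lagos (9): add — endpoints in different components.
Edges rejected before the tree was complete: 1.

1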